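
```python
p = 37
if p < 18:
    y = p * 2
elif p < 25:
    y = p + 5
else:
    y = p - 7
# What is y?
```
Trace:
  p=37
  p=37, y=30

Final answer: 30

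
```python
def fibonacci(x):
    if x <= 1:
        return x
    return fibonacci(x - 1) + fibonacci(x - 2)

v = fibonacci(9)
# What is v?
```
Call trace (a repeated sub-call is expanded the first time; later identical calls just restate its return value):
fibonacci(x=9)
  fibonacci(x=8)
    fibonacci(x=7)
      fibonacci(x=6)
        fibonacci(x=5)
          fibonacci(x=4)
            fibonacci(x=3)
              fibonacci(x=2)
                fibonacci(x=1)
                -> return 1
                fibonacci(x=0)
                -> return 0
              -> return 1
              fibonacci(x=1)
              -> return 1
            -> return 2
            fibonacci(x=2) -> return 1  (same call as traced above)
          -> return 3
          fibonacci(x=3) -> return 2  (same call as traced above)
        -> return 5
        fibonacci(x=4) -> return 3  (same call as traced above)
      -> return 8
      fibonacci(x=5) -> return 5  (same call as traced above)
    -> return 13
    fibonacci(x=6) -> return 8  (same call as traced above)
  -> return 21
  fibonacci(x=7) -> return 13  (same call as traced above)
-> return 34

Final answer: 34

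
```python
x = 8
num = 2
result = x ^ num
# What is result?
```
Trace:
  x=8
  x=8, num=2
  x=8, num=2, result=10

Final answer: 10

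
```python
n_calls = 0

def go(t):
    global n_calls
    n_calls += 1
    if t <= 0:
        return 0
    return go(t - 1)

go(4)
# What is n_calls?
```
Call trace:
go(t=4)
  go(t=3)
    go(t=2)
      go(t=1)
        go(t=0)
        -> return 0
      -> return 0
    -> return 0
  -> return 0
-> return 0

n_calls is incremented once per call. go is entered once for each t = 4, 3, 2, 1, 0 (the t <= 0 call returns without recursing), i.e. 4 + 1 calls.
n_calls = 5

Final answer: 5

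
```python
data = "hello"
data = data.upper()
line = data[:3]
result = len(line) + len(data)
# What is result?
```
Trace:
  data='hello'
  data='HELLO'
  data='HELLO', line='HEL'
  data='HELLO', line='HEL', result=8

Final answer: 8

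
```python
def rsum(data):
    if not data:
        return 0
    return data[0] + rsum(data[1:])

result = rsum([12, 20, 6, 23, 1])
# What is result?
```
Call trace:
rsum(data=[12, 20, 6, 23, 1])
  rsum(data=[20, 6, 23, 1])
    rsum(data=[6, 23, 1])
      rsum(data=[23, 1])
        rsum(data=[1])
          rsum(data=[])
          -> return 0
        -> return 1
      -> return 24
    -> return 30
  -> return 50
-> return 62

Final answer: 62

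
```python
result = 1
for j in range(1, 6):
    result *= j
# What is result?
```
Trace:
  result=1
  result=1, j=1
  result=2, j=2
  result=6, j=3
  result=24, j=4
  result=120, j=5

Final answer: 120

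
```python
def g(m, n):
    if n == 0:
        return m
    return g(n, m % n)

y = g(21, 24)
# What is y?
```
Call trace:
g(m=21, n=24)
  g(m=24, n=21)
    g(m=21, n=3)
      g(m=3, n=0)
      -> return 3
    -> return 3
  -> return 3
-> return 3

Final answer: 3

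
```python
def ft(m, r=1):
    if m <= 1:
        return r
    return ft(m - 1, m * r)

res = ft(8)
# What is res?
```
Call trace:
ft(m=8, r=1)
  ft(m=7, r=8)
    ft(m=6, r=56)
      ft(m=5, r=336)
        ft(m=4, r=1680)
          ft(m=3, r=6720)
            ft(m=2, r=20160)
              ft(m=1, r=40320)
              -> return 40320
            -> return 40320
          -> return 40320
        -> return 40320
      -> return 40320
    -> return 40320
  -> return 40320
-> return 40320

Final answer: 40320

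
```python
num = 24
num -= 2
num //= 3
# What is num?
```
Trace:
  num=24
  num=22
  num=7

Final answer: 7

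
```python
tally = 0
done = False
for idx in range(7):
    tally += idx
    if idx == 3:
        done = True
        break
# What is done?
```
Trace:
  tally=0
  tally=0, done=False
  tally=0, done=False, idx=0
  tally=1, done=False, idx=1
  tally=3, done=False, idx=2
  tally=6, done=True, idx=3

Final answer: True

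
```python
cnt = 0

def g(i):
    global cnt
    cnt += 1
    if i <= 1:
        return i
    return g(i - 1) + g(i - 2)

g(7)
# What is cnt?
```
Call trace (a repeated sub-call is expanded the first time; later identical calls just restate its return value):
g(i=7)
  g(i=6)
    g(i=5)
      g(i=4)
        g(i=3)
          g(i=2)
            g(i=1)
            -> return 1
            g(i=0)
            -> return 0
          -> return 1
          g(i=1)
          -> return 1
        -> return 2
        g(i=2) -> return 1  (same call as traced above)
      -> return 3
      g(i=3) -> return 2  (same call as traced above)
    -> return 5
    g(i=4) -> return 3  (same call as traced above)
  -> return 8
  g(i=5) -> return 5  (same call as traced above)
-> return 13

cnt is incremented once per call, so count the calls in each subtree. Let C(i) = number of calls made by g(i).
C(0) = C(1) = 1 (base case, no recursion); C(i) = 1 + C(i - 1) + C(i - 2) otherwise.
C(2) = 1 + C(1) + C(0) = 1 + 1 + 1 = 3
C(3) = 1 + C(2) + C(1) = 1 + 3 + 1 = 5
C(4) = 1 + C(3) + C(2) = 1 + 5 + 3 = 9
C(5) = 1 + C(4) + C(3) = 1 + 9 + 5 = 15
C(6) = 1 + C(5) + C(4) = 1 + 15 + 9 = 25
C(7) = 1 + C(6) + C(5) = 1 + 25 + 15 = 41
cnt = C(7) = 41

Final answer: 41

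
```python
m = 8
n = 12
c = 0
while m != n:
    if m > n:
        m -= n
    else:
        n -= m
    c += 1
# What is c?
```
Trace:
  m=8
  m=8, n=12
  m=8, n=12, c=0
  m=8, n=4, c=1
  m=4, n=4, c=2

Final answer: 2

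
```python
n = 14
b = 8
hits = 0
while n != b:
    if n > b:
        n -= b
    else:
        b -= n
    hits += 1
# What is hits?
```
Trace:
  n=14
  n=14, b=8
  n=14, b=8, hits=0
  n=6, b=8, hits=1
  n=6, b=2, hits=2
  n=4, b=2, hits=3
  n=2, b=2, hits=4

Final answer: 4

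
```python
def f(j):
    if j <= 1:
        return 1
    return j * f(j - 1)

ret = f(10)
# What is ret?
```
Call trace:
f(j=10)
  f(j=9)
    f(j=8)
      f(j=7)
        f(j=6)
          f(j=5)
            f(j=4)
              f(j=3)
                f(j=2)
                  f(j=1)
                  -> return 1
                -> return 2
              -> return 6
            -> return 24
          -> return 120
        -> return 720
      -> return 5040
    -> return 40320
  -> return 362880
-> return 3628800

Final answer: 3628800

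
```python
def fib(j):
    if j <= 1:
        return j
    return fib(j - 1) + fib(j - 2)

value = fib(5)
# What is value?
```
Call trace (a repeated sub-call is expanded the first time; later identical calls just restate its return value):
fib(j=5)
  fib(j=4)
    fib(j=3)
      fib(j=2)
        fib(j=1)
        -> return 1
        fib(j=0)
        -> return 0
      -> return 1
      fib(j=1)
      -> return 1
    -> return 2
    fib(j=2) -> return 1  (same call as traced above)
  -> return 3
  fib(j=3) -> return 2  (same call as traced above)
-> return 5

Final answer: 5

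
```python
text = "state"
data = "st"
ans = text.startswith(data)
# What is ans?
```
Trace:
  text='state'
  text='state', data='st'
  text='state', data='st', ans=True

Final answer: True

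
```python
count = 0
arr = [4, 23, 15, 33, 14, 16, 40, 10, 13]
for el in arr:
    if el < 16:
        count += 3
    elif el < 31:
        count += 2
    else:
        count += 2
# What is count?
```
Trace:
  count=0
  count=3, el=4
  count=5, el=23
  count=8, el=15
  count=10, el=33
  count=13, el=14
  count=15, el=16
  count=17, el=40
  count=20, el=10
  count=23, el=13

Final answer: 23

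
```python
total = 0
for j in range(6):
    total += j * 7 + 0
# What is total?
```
Trace:
  total=0
  total=0, j=0
  total=7, j=1
  total=21, j=2
  total=42, j=3
  total=70, j=4
  total=105, j=5

Final answer: 105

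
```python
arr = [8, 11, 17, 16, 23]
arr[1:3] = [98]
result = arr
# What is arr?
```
Trace:
  arr=[8, 11, 17, 16, 23]
  arr=[8, 98, 16, 23]
  arr=[8, 98, 16, 23], result=[8, 98, 16, 23]

Final answer: [8, 98, 16, 23]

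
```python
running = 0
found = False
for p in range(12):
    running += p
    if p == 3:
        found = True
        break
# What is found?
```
Trace:
  running=0
  running=0, found=False
  running=0, found=False, p=0
  running=1, found=False, p=1
  running=3, found=False, p=2
  running=6, found=True, p=3

Final answer: True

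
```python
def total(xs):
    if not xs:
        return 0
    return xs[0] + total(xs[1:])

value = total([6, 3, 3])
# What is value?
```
Call trace:
total(xs=[6, 3, 3])
  total(xs=[3, 3])
    total(xs=[3])
      total(xs=[])
      -> return 0
    -> return 3
  -> return 6
-> return 12

Final answer: 12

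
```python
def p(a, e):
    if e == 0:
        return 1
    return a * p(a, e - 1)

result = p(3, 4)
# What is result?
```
Call trace:
p(a=3, e=4)
  p(a=3, e=3)
    p(a=3, e=2)
      p(a=3, e=1)
        p(a=3, e=0)
        -> return 1
      -> return 3
    -> return 9
  -> return 27
-> return 81

Final answer: 81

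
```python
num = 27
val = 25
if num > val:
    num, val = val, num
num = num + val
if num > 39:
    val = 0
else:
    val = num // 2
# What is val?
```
Trace:
  num=27
  num=27, val=25
  num=25, val=27
  num=52, val=27
  num=52, val=0

Final answer: 0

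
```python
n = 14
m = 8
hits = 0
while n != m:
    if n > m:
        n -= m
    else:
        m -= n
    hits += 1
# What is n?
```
Trace:
  n=14
  n=14, m=8
  n=14, m=8, hits=0
  n=6, m=8, hits=1
  n=6, m=2, hits=2
  n=4, m=2, hits=3
  n=2, m=2, hits=4

Final answer: 2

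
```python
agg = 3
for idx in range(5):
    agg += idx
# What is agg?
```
Trace:
  agg=3
  agg=3, idx=0
  agg=4, idx=1
  agg=6, idx=2
  agg=9, idx=3
  agg=13, idx=4

Final answer: 13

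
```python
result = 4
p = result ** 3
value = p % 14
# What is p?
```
Trace:
  result=4
  result=4, p=64
  result=4, p=64, value=8

Final answer: 64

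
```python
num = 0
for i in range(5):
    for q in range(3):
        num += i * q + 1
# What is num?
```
Trace:
  num=0
  num=1, i=0, q=0
  num=2, i=0, q=1
  num=3, i=0, q=2
  num=4, i=1, q=0
  num=6, i=1, q=1
  num=9, i=1, q=2
  num=10, i=2, q=0
  num=13, i=2, q=1
  num=18, i=2, q=2
  num=19, i=3, q=0
  num=23, i=3, q=1
  num=30, i=3, q=2
  num=31, i=4, q=0
  num=36, i=4, q=1
  num=45, i=4, q=2

Final answer: 45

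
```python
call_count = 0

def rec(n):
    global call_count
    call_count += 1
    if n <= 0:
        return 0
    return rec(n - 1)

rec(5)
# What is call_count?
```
Call trace:
rec(n=5)
  rec(n=4)
    rec(n=3)
      rec(n=2)
        rec(n=1)
          rec(n=0)
          -> return 0
        -> return 0
      -> return 0
    -> return 0
  -> return 0
-> return 0

call_count is incremented once per call. rec is entered once for each n = 5, 4, 3, 2, 1, 0 (the n <= 0 call returns without recursing), i.e. 5 + 1 calls.
call_count = 6

Final answer: 6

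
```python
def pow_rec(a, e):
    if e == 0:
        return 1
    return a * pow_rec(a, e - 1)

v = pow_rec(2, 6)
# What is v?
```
Call trace:
pow_rec(a=2, e=6)
  pow_rec(a=2, e=5)
    pow_rec(a=2, e=4)
      pow_rec(a=2, e=3)
        pow_rec(a=2, e=2)
          pow_rec(a=2, e=1)
            pow_rec(a=2, e=0)
            -> return 1
          -> return 2
        -> return 4
      -> return 8
    -> return 16
  -> return 32
-> return 64

Final answer: 64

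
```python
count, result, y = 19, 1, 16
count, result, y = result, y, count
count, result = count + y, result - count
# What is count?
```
Trace:
  count=19, result=1, y=16
  count=1, result=16, y=19
  count=20, result=15, y=19

Final answer: 20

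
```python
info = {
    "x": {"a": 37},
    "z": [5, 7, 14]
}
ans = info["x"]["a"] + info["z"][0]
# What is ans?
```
Trace:
  info={'x': {'a': 37}, 'z': [5, 7, 14]}
  info={'x': {'a': 37}, 'z': [5, 7, 14]}, ans=42

Final answer: 42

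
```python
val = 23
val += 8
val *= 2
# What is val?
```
Trace:
  val=23
  val=31
  val=62

Final answer: 62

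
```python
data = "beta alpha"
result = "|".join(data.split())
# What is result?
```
Trace:
  data='beta alpha'
  data='beta alpha', result='beta|alpha'

Final answer: 'beta|alpha'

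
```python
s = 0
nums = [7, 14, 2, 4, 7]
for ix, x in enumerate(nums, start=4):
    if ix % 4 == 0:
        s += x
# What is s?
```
Trace:
  s=0
  s=7, ix=4, x=7
  s=7, ix=5, x=14
  s=7, ix=6, x=2
  s=7, ix=7, x=4
  s=14, ix=8, x=7

Final answer: 14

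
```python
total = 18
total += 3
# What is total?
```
Trace:
  total=18
  total=21

Final answer: 21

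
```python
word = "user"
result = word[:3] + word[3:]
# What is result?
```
Trace:
  word='user'
  word='user', result='user'

Final answer: 'user'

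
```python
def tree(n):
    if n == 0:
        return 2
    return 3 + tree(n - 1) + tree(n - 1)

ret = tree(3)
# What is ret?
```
Call trace (a repeated sub-call is expanded the first time; later identical calls just restate its return value):
tree(n=3)
  tree(n=2)
    tree(n=1)
      tree(n=0)
      -> return 2
      tree(n=0)
      -> return 2
    -> return 7
    tree(n=1) -> return 7  (same call as traced above)
  -> return 17
  tree(n=2) -> return 17  (same call as traced above)
-> return 37

Final answer: 37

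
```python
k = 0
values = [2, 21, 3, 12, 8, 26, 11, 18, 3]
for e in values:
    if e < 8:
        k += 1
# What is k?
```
Trace:
  k=0
  k=1, e=2
  k=1, e=21
  k=2, e=3
  k=2, e=12
  k=2, e=8
  k=2, e=26
  k=2, e=11
  k=2, e=18
  k=3, e=3

Final answer: 3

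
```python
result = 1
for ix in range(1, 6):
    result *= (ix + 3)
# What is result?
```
Trace:
  result=1
  result=4, ix=1
  result=20, ix=2
  result=120, ix=3
  result=840, ix=4
  result=6720, ix=5

Final answer: 6720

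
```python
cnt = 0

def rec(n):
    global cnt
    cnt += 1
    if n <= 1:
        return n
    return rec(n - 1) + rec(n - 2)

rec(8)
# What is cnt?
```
Call trace (a repeated sub-call is expanded the first time; later identical calls just restate its return value):
rec(n=8)
  rec(n=7)
    rec(n=6)
      rec(n=5)
        rec(n=4)
          rec(n=3)
            rec(n=2)
              rec(n=1)
              -> return 1
              rec(n=0)
              -> return 0
            -> return 1
            rec(n=1)
            -> return 1
          -> return 2
          rec(n=2) -> return 1  (same call as traced above)
        -> return 3
        rec(n=3) -> return 2  (same call as traced above)
      -> return 5
      rec(n=4) -> return 3  (same call as traced above)
    -> return 8
    rec(n=5) -> return 5  (same call as traced above)
  -> return 13
  rec(n=6) -> return 8  (same call as traced above)
-> return 21

cnt is incremented once per call, so count the calls in each subtree. Let C(n) = number of calls made by rec(n).
C(0) = C(1) = 1 (base case, no recursion); C(n) = 1 + C(n - 1) + C(n - 2) otherwise.
C(2) = 1 + C(1) + C(0) = 1 + 1 + 1 = 3
C(3) = 1 + C(2) + C(1) = 1 + 3 + 1 = 5
C(4) = 1 + C(3) + C(2) = 1 + 5 + 3 = 9
C(5) = 1 + C(4) + C(3) = 1 + 9 + 5 = 15
C(6) = 1 + C(5) + C(4) = 1 + 15 + 9 = 25
C(7) = 1 + C(6) + C(5) = 1 + 25 + 15 = 41
C(8) = 1 + C(7) + C(6) = 1 + 41 + 25 = 67
cnt = C(8) = 67

Final answer: 67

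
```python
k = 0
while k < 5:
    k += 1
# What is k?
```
Trace:
  k=0
  k=1
  k=2
  k=3
  k=4
  k=5

Final answer: 5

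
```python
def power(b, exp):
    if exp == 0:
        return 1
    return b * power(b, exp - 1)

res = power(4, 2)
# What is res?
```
Call trace:
power(b=4, exp=2)
  power(b=4, exp=1)
    power(b=4, exp=0)
    -> return 1
  -> return 4
-> return 16

Final answer: 16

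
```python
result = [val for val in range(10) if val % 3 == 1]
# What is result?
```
Trace:
  val=0
  val=1
  val=2
  val=3
  val=4
  val=5
  val=6
  val=7
  val=8
  val=9
  result=[1, 4, 7]

Final answer: [1, 4, 7]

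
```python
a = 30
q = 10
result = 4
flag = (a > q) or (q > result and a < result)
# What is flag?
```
Trace:
  a=30
  a=30, q=10
  a=30, q=10, result=4
  a=30, q=10, result=4, flag=True

Final answer: True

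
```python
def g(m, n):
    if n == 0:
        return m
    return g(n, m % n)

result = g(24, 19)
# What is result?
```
Call trace:
g(m=24, n=19)
  g(m=19, n=5)
    g(m=5, n=4)
      g(m=4, n=1)
        g(m=1, n=0)
        -> return 1
      -> return 1
    -> return 1
  -> return 1
-> return 1

Final answer: 1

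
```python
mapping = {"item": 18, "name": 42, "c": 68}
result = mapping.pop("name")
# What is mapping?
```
Trace:
  mapping={'item': 18, 'name': 42, 'c': 68}
  mapping={'item': 18, 'c': 68}, result=42

Final answer: {'item': 18, 'c': 68}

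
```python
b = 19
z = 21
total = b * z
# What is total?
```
Trace:
  b=19
  b=19, z=21
  b=19, z=21, total=399

Final answer: 399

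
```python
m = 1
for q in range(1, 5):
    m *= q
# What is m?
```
Trace:
  m=1
  m=1, q=1
  m=2, q=2
  m=6, q=3
  m=24, q=4

Final answer: 24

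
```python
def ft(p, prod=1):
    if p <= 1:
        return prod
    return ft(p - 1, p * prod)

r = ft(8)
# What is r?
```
Call trace:
ft(p=8, prod=1)
  ft(p=7, prod=8)
    ft(p=6, prod=56)
      ft(p=5, prod=336)
        ft(p=4, prod=1680)
          ft(p=3, prod=6720)
            ft(p=2, prod=20160)
              ft(p=1, prod=40320)
              -> return 40320
            -> return 40320
          -> return 40320
        -> return 40320
      -> return 40320
    -> return 40320
  -> return 40320
-> return 40320

Final answer: 40320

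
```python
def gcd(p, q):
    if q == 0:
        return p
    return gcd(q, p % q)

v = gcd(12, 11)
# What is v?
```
Call trace:
gcd(p=12, q=11)
  gcd(p=11, q=1)
    gcd(p=1, q=0)
    -> return 1
  -> return 1
-> return 1

Final answer: 1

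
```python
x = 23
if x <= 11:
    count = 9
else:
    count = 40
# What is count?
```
Trace:
  x=23
  x=23, count=40

Final answer: 40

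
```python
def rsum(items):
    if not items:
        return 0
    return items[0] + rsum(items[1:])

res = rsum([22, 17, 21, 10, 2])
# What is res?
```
Call trace:
rsum(items=[22, 17, 21, 10, 2])
  rsum(items=[17, 21, 10, 2])
    rsum(items=[21, 10, 2])
      rsum(items=[10, 2])
        rsum(items=[2])
          rsum(items=[])
          -> return 0
        -> return 2
      -> return 12
    -> return 33
  -> return 50
-> return 72

Final answer: 72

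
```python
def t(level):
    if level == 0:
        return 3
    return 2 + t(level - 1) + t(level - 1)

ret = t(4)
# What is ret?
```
Call trace (a repeated sub-call is expanded the first time; later identical calls just restate its return value):
t(level=4)
  t(level=3)
    t(level=2)
      t(level=1)
        t(level=0)
        -> return 3
        t(level=0)
        -> return 3
      -> return 8
      t(level=1) -> return 8  (same call as traced above)
    -> return 18
    t(level=2) -> return 18  (same call as traced above)
  -> return 38
  t(level=3) -> return 38  (same call as traced above)
-> return 78

Final answer: 78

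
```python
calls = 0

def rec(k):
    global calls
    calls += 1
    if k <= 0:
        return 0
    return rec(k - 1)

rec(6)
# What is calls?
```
Call trace:
rec(k=6)
  rec(k=5)
    rec(k=4)
      rec(k=3)
        rec(k=2)
          rec(k=1)
            rec(k=0)
            -> return 0
          -> return 0
        -> return 0
      -> return 0
    -> return 0
  -> return 0
-> return 0

calls is incremented once per call. rec is entered once for each k = 6, 5, 4, 3, 2, 1, 0 (the k <= 0 call returns without recursing), i.e. 6 + 1 calls.
calls = 7

Final answer: 7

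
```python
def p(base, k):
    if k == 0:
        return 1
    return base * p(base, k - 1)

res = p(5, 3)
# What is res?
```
Call trace:
p(base=5, k=3)
  p(base=5, k=2)
    p(base=5, k=1)
      p(base=5, k=0)
      -> return 1
    -> return 5
  -> return 25
-> return 125

Final answer: 125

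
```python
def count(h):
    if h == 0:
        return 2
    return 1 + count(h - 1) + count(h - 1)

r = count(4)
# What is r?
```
Call trace (a repeated sub-call is expanded the first time; later identical calls just restate its return value):
count(h=4)
  count(h=3)
    count(h=2)
      count(h=1)
        count(h=0)
        -> return 2
        count(h=0)
        -> return 2
      -> return 5
      count(h=1) -> return 5  (same call as traced above)
    -> return 11
    count(h=2) -> return 11  (same call as traced above)
  -> return 23
  count(h=3) -> return 23  (same call as traced above)
-> return 47

Final answer: 47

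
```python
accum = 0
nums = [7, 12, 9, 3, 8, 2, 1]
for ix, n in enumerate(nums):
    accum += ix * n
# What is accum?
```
Trace:
  accum=0
  accum=0, ix=0, n=7
  accum=12, ix=1, n=12
  accum=30, ix=2, n=9
  accum=39, ix=3, n=3
  accum=71, ix=4, n=8
  accum=81, ix=5, n=2
  accum=87, ix=6, n=1

Final answer: 87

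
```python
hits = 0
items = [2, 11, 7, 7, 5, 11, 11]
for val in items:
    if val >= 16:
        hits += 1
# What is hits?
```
Trace:
  hits=0
  hits=0, val=2
  hits=0, val=11
  hits=0, val=7
  hits=0, val=7
  hits=0, val=5
  hits=0, val=11
  hits=0, val=11

Final answer: 0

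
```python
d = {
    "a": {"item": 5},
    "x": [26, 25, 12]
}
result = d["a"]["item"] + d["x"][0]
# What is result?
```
Trace:
  d={'a': {'item': 5}, 'x': [26, 25, 12]}
  d={'a': {'item': 5}, 'x': [26, 25, 12]}, result=31

Final answer: 31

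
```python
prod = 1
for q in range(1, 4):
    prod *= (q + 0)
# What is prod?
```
Trace:
  prod=1
  prod=1, q=1
  prod=2, q=2
  prod=6, q=3

Final answer: 6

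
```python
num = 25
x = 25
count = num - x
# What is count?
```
Trace:
  num=25
  num=25, x=25
  num=25, x=25, count=0

Final answer: 0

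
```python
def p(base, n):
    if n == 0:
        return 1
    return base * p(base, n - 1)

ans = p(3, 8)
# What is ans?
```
Call trace:
p(base=3, n=8)
  p(base=3, n=7)
    p(base=3, n=6)
      p(base=3, n=5)
        p(base=3, n=4)
          p(base=3, n=3)
            p(base=3, n=2)
              p(base=3, n=1)
                p(base=3, n=0)
                -> return 1
              -> return 3
            -> return 9
          -> return 27
        -> return 81
      -> return 243
    -> return 729
  -> return 2187
-> return 6561

Final answer: 6561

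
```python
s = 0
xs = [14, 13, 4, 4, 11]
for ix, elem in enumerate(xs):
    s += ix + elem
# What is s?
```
Trace:
  s=0
  s=14, ix=0, elem=14
  s=28, ix=1, elem=13
  s=34, ix=2, elem=4
  s=41, ix=3, elem=4
  s=56, ix=4, elem=11

Final answer: 56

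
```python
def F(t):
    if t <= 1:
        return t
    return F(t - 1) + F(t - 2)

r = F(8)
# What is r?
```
Call trace (a repeated sub-call is expanded the first time; later identical calls just restate its return value):
F(t=8)
  F(t=7)
    F(t=6)
      F(t=5)
        F(t=4)
          F(t=3)
            F(t=2)
              F(t=1)
              -> return 1
              F(t=0)
              -> return 0
            -> return 1
            F(t=1)
            -> return 1
          -> return 2
          F(t=2) -> return 1  (same call as traced above)
        -> return 3
        F(t=3) -> return 2  (same call as traced above)
      -> return 5
      F(t=4) -> return 3  (same call as traced above)
    -> return 8
    F(t=5) -> return 5  (same call as traced above)
  -> return 13
  F(t=6) -> return 8  (same call as traced above)
-> return 21

Final answer: 21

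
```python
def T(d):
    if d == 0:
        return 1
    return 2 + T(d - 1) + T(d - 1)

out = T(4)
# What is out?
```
Call trace (a repeated sub-call is expanded the first time; later identical calls just restate its return value):
T(d=4)
  T(d=3)
    T(d=2)
      T(d=1)
        T(d=0)
        -> return 1
        T(d=0)
        -> return 1
      -> return 4
      T(d=1) -> return 4  (same call as traced above)
    -> return 10
    T(d=2) -> return 10  (same call as traced above)
  -> return 22
  T(d=3) -> return 22  (same call as traced above)
-> return 46

Final answer: 46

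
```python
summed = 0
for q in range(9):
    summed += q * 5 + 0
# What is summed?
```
Trace:
  summed=0
  summed=0, q=0
  summed=5, q=1
  summed=15, q=2
  summed=30, q=3
  summed=50, q=4
  summed=75, q=5
  summed=105, q=6
  summed=140, q=7
  summed=180, q=8

Final answer: 180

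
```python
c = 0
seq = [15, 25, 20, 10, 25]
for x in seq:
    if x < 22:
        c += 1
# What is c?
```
Trace:
  c=0
  c=1, x=15
  c=1, x=25
  c=2, x=20
  c=3, x=10
  c=3, x=25

Final answer: 3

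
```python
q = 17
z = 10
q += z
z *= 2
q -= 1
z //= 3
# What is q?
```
Trace:
  q=17
  q=17, z=10
  q=27, z=10
  q=27, z=20
  q=26, z=20
  q=26, z=6

Final answer: 26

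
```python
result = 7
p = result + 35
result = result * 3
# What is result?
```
Trace:
  result=7
  result=7, p=42
  result=21, p=42

Final answer: 21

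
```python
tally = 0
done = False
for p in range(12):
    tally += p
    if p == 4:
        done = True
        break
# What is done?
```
Trace:
  tally=0
  tally=0, done=False
  tally=0, done=False, p=0
  tally=1, done=False, p=1
  tally=3, done=False, p=2
  tally=6, done=False, p=3
  tally=10, done=True, p=4

Final answer: True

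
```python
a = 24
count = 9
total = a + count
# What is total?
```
Trace:
  a=24
  a=24, count=9
  a=24, count=9, total=33

Final answer: 33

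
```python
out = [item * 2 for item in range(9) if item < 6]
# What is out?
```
Trace:
  item=0
  item=1
  item=2
  item=3
  item=4
  item=5
  item=6
  item=7
  item=8
  out=[0, 2, 4, 6, 8, 10]

Final answer: [0, 2, 4, 6, 8, 10]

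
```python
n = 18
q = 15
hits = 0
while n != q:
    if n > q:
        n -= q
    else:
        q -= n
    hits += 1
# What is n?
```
Trace:
  n=18
  n=18, q=15
  n=18, q=15, hits=0
  n=3, q=15, hits=1
  n=3, q=12, hits=2
  n=3, q=9, hits=3
  n=3, q=6, hits=4
  n=3, q=3, hits=5

Final answer: 3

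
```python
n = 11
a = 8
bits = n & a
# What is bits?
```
Trace:
  n=11
  n=11, a=8
  n=11, a=8, bits=8

Final answer: 8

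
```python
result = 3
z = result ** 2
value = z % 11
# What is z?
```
Trace:
  result=3
  result=3, z=9
  result=3, z=9, value=9

Final answer: 9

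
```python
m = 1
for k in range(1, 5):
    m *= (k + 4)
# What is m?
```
Trace:
  m=1
  m=5, k=1
  m=30, k=2
  m=210, k=3
  m=1680, k=4

Final answer: 1680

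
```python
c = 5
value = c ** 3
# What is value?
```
Trace:
  c=5
  c=5, value=125

Final answer: 125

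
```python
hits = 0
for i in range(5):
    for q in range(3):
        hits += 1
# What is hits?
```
Trace:
  hits=0
  hits=1, i=0, q=0
  hits=2, i=0, q=1
  hits=3, i=0, q=2
  hits=4, i=1, q=0
  hits=5, i=1, q=1
  hits=6, i=1, q=2
  hits=7, i=2, q=0
  hits=8, i=2, q=1
  hits=9, i=2, q=2
  hits=10, i=3, q=0
  hits=11, i=3, q=1
  hits=12, i=3, q=2
  hits=13, i=4, q=0
  hits=14, i=4, q=1
  hits=15, i=4, q=2

Final answer: 15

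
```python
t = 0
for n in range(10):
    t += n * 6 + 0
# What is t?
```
Trace:
  t=0
  t=0, n=0
  t=6, n=1
  t=18, n=2
  t=36, n=3
  t=60, n=4
  t=90, n=5
  t=126, n=6
  t=168, n=7
  t=216, n=8
  t=270, n=9

Final answer: 270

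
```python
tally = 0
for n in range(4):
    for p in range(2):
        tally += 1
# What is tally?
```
Trace:
  tally=0
  tally=1, n=0, p=0
  tally=2, n=0, p=1
  tally=3, n=1, p=0
  tally=4, n=1, p=1
  tally=5, n=2, p=0
  tally=6, n=2, p=1
  tally=7, n=3, p=0
  tally=8, n=3, p=1

Final answer: 8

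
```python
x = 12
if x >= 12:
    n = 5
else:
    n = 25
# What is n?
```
Trace:
  x=12
  x=12, n=5

Final answer: 5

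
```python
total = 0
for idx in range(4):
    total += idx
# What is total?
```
Trace:
  total=0
  total=0, idx=0
  total=1, idx=1
  total=3, idx=2
  total=6, idx=3

Final answer: 6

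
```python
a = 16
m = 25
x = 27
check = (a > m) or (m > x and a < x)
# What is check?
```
Trace:
  a=16
  a=16, m=25
  a=16, m=25, x=27
  a=16, m=25, x=27, check=False

Final answer: False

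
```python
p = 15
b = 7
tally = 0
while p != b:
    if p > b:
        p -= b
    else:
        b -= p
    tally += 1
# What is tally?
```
Trace:
  p=15
  p=15, b=7
  p=15, b=7, tally=0
  p=8, b=7, tally=1
  p=1, b=7, tally=2
  p=1, b=6, tally=3
  p=1, b=5, tally=4
  p=1, b=4, tally=5
  p=1, b=3, tally=6
  p=1, b=2, tally=7
  p=1, b=1, tally=8

Final answer: 8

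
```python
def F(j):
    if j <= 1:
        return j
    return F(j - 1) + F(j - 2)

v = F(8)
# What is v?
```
Call trace (a repeated sub-call is expanded the first time; later identical calls just restate its return value):
F(j=8)
  F(j=7)
    F(j=6)
      F(j=5)
        F(j=4)
          F(j=3)
            F(j=2)
              F(j=1)
              -> return 1
              F(j=0)
              -> return 0
            -> return 1
            F(j=1)
            -> return 1
          -> return 2
          F(j=2) -> return 1  (same call as traced above)
        -> return 3
        F(j=3) -> return 2  (same call as traced above)
      -> return 5
      F(j=4) -> return 3  (same call as traced above)
    -> return 8
    F(j=5) -> return 5  (same call as traced above)
  -> return 13
  F(j=6) -> return 8  (same call as traced above)
-> return 21

Final answer: 21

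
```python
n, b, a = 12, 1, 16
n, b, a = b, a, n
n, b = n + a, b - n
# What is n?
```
Trace:
  n=12, b=1, a=16
  n=1, b=16, a=12
  n=13, b=15, a=12

Final answer: 13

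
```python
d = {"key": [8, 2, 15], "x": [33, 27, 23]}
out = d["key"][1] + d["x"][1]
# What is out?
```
Trace:
  d={'key': [8, 2, 15], 'x': [33, 27, 23]}
  d={'key': [8, 2, 15], 'x': [33, 27, 23]}, out=29

Final answer: 29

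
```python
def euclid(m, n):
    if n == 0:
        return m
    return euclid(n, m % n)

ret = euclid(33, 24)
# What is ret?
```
Call trace:
euclid(m=33, n=24)
  euclid(m=24, n=9)
    euclid(m=9, n=6)
      euclid(m=6, n=3)
        euclid(m=3, n=0)
        -> return 3
      -> return 3
    -> return 3
  -> return 3
-> return 3

Final answer: 3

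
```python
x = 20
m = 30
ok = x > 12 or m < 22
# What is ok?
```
Trace:
  x=20
  x=20, m=30
  x=20, m=30, ok=True

Final answer: True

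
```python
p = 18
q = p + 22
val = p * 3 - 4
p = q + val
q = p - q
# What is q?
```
Trace:
  p=18
  p=18, q=40
  p=18, q=40, val=50
  p=90, q=40, val=50
  p=90, q=50, val=50

Final answer: 50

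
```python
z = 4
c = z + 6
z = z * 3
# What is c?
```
Trace:
  z=4
  z=4, c=10
  z=12, c=10

Final answer: 10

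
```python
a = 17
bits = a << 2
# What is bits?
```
Trace:
  a=17
  a=17, bits=68

Final answer: 68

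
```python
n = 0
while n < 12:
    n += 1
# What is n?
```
Trace:
  n=0
  n=1
  n=2
  n=3
  n=4
  n=5
  n=6
  n=7
  n=8
  n=9
  n=10
  n=11
  n=12

Final answer: 12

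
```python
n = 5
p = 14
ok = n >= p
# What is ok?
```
Trace:
  n=5
  n=5, p=14
  n=5, p=14, ok=False

Final answer: False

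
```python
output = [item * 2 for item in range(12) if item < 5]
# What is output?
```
Trace:
  item=0
  item=1
  item=2
  item=3
  item=4
  item=5
  item=6
  item=7
  item=8
  item=9
  item=10
  item=11
  output=[0, 2, 4, 6, 8]

Final answer: [0, 2, 4, 6, 8]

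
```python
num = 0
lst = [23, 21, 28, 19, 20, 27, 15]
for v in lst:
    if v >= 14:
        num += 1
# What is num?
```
Trace:
  num=0
  num=1, v=23
  num=2, v=21
  num=3, v=28
  num=4, v=19
  num=5, v=20
  num=6, v=27
  num=7, v=15

Final answer: 7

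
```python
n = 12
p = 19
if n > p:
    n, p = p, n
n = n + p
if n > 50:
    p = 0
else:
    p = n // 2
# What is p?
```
Trace:
  n=12
  n=12, p=19
  n=12, p=19
  n=31, p=19
  n=31, p=15

Final answer: 15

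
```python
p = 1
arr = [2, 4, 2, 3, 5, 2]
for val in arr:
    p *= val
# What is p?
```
Trace:
  p=1
  p=2, val=2
  p=8, val=4
  p=16, val=2
  p=48, val=3
  p=240, val=5
  p=480, val=2

Final answer: 480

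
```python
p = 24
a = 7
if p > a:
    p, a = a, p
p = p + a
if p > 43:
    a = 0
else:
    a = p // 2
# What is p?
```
Trace:
  p=24
  p=24, a=7
  p=7, a=24
  p=31, a=24
  p=31, a=15

Final answer: 31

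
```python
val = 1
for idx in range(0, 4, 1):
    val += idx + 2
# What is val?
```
Trace:
  val=1
  val=3, idx=0
  val=6, idx=1
  val=10, idx=2
  val=15, idx=3

Final answer: 15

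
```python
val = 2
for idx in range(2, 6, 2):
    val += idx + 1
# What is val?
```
Trace:
  val=2
  val=5, idx=2
  val=10, idx=4

Final answer: 10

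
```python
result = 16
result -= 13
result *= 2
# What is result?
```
Trace:
  result=16
  result=3
  result=6

Final answer: 6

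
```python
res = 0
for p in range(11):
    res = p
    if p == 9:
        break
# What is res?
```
Trace:
  res=0
  res=0, p=0
  res=1, p=1
  res=2, p=2
  res=3, p=3
  res=4, p=4
  res=5, p=5
  res=6, p=6
  res=7, p=7
  res=8, p=8
  res=9, p=9

Final answer: 9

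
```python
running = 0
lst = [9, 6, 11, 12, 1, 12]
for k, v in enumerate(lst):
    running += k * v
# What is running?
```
Trace:
  running=0
  running=0, k=0, v=9
  running=6, k=1, v=6
  running=28, k=2, v=11
  running=64, k=3, v=12
  running=68, k=4, v=1
  running=128, k=5, v=12

Final answer: 128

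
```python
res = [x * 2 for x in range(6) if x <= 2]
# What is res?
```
Trace:
  x=0
  x=1
  x=2
  x=3
  x=4
  x=5
  res=[0, 2, 4]

Final answer: [0, 2, 4]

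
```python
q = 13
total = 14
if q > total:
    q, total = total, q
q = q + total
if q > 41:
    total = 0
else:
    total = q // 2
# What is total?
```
Trace:
  q=13
  q=13, total=14
  q=13, total=14
  q=27, total=14
  q=27, total=13

Final answer: 13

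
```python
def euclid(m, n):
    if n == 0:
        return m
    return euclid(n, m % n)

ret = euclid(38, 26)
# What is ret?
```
Call trace:
euclid(m=38, n=26)
  euclid(m=26, n=12)
    euclid(m=12, n=2)
      euclid(m=2, n=0)
      -> return 2
    -> return 2
  -> return 2
-> return 2

Final answer: 2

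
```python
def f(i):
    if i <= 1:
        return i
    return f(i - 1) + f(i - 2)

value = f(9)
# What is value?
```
Call trace (a repeated sub-call is expanded the first time; later identical calls just restate its return value):
f(i=9)
  f(i=8)
    f(i=7)
      f(i=6)
        f(i=5)
          f(i=4)
            f(i=3)
              f(i=2)
                f(i=1)
                -> return 1
                f(i=0)
                -> return 0
              -> return 1
              f(i=1)
              -> return 1
            -> return 2
            f(i=2) -> return 1  (same call as traced above)
          -> return 3
          f(i=3) -> return 2  (same call as traced above)
        -> return 5
        f(i=4) -> return 3  (same call as traced above)
      -> return 8
      f(i=5) -> return 5  (same call as traced above)
    -> return 13
    f(i=6) -> return 8  (same call as traced above)
  -> return 21
  f(i=7) -> return 13  (same call as traced above)
-> return 34

Final answer: 34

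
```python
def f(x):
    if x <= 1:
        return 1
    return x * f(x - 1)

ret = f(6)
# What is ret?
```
Call trace:
f(x=6)
  f(x=5)
    f(x=4)
      f(x=3)
        f(x=2)
          f(x=1)
          -> return 1
        -> return 2
      -> return 6
    -> return 24
  -> return 120
-> return 720

Final answer: 720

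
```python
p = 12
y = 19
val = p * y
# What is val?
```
Trace:
  p=12
  p=12, y=19
  p=12, y=19, val=228

Final answer: 228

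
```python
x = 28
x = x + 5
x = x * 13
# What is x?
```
Trace:
  x=28
  x=33
  x=429

Final answer: 429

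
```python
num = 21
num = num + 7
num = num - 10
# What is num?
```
Trace:
  num=21
  num=28
  num=18

Final answer: 18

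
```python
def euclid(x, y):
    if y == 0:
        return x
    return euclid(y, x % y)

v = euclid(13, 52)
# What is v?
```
Call trace:
euclid(x=13, y=52)
  euclid(x=52, y=13)
    euclid(x=13, y=0)
    -> return 13
  -> return 13
-> return 13

Final answer: 13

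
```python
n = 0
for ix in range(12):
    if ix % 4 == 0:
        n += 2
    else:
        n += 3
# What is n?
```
Trace:
  n=0
  n=2, ix=0
  n=5, ix=1
  n=8, ix=2
  n=11, ix=3
  n=13, ix=4
  n=16, ix=5
  n=19, ix=6
  n=22, ix=7
  n=24, ix=8
  n=27, ix=9
  n=30, ix=10
  n=33, ix=11

Final answer: 33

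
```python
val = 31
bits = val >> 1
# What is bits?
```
Trace:
  val=31
  val=31, bits=15

Final answer: 15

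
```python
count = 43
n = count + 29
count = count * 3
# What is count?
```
Trace:
  count=43
  count=43, n=72
  count=129, n=72

Final answer: 129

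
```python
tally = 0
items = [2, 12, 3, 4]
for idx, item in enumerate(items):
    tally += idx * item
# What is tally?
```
Trace:
  tally=0
  tally=0, idx=0, item=2
  tally=12, idx=1, item=12
  tally=18, idx=2, item=3
  tally=30, idx=3, item=4

Final answer: 30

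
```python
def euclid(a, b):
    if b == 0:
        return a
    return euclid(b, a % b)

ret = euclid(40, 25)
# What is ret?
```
Call trace:
euclid(a=40, b=25)
  euclid(a=25, b=15)
    euclid(a=15, b=10)
      euclid(a=10, b=5)
        euclid(a=5, b=0)
        -> return 5
      -> return 5
    -> return 5
  -> return 5
-> return 5

Final answer: 5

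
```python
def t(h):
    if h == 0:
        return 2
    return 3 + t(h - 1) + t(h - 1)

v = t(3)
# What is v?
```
Call trace (a repeated sub-call is expanded the first time; later identical calls just restate its return value):
t(h=3)
  t(h=2)
    t(h=1)
      t(h=0)
      -> return 2
      t(h=0)
      -> return 2
    -> return 7
    t(h=1) -> return 7  (same call as traced above)
  -> return 17
  t(h=2) -> return 17  (same call as traced above)
-> return 37

Final answer: 37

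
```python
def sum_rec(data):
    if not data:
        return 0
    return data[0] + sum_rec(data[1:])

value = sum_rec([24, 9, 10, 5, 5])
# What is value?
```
Call trace:
sum_rec(data=[24, 9, 10, 5, 5])
  sum_rec(data=[9, 10, 5, 5])
    sum_rec(data=[10, 5, 5])
      sum_rec(data=[5, 5])
        sum_rec(data=[5])
          sum_rec(data=[])
          -> return 0
        -> return 5
      -> return 10
    -> return 20
  -> return 29
-> return 53

Final answer: 53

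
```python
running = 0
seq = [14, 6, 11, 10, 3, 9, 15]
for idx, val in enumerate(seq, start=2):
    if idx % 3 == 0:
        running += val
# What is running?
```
Trace:
  running=0
  running=0, idx=2, val=14
  running=6, idx=3, val=6
  running=6, idx=4, val=11
  running=6, idx=5, val=10
  running=9, idx=6, val=3
  running=9, idx=7, val=9
  running=9, idx=8, val=15

Final answer: 9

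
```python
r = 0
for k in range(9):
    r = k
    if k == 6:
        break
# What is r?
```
Trace:
  r=0
  r=0, k=0
  r=1, k=1
  r=2, k=2
  r=3, k=3
  r=4, k=4
  r=5, k=5
  r=6, k=6

Final answer: 6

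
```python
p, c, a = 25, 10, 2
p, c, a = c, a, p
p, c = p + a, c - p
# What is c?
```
Trace:
  p=25, c=10, a=2
  p=10, c=2, a=25
  p=35, c=-8, a=25

Final answer: -8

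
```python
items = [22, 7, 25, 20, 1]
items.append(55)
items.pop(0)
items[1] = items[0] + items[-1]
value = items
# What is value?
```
Trace:
  items=[22, 7, 25, 20, 1]
  items=[22, 7, 25, 20, 1, 55]
  items=[7, 25, 20, 1, 55]
  items=[7, 62, 20, 1, 55]
  items=[7, 62, 20, 1, 55], value=[7, 62, 20, 1, 55]

Final answer: [7, 62, 20, 1, 55]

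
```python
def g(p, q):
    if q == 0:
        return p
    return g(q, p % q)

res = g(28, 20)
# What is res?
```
Call trace:
g(p=28, q=20)
  g(p=20, q=8)
    g(p=8, q=4)
      g(p=4, q=0)
      -> return 4
    -> return 4
  -> return 4
-> return 4

Final answer: 4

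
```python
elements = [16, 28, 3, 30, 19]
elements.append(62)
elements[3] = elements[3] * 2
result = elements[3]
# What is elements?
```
Trace:
  elements=[16, 28, 3, 30, 19]
  elements=[16, 28, 3, 30, 19, 62]
  elements=[16, 28, 3, 60, 19, 62]
  elements=[16, 28, 3, 60, 19, 62], result=60

Final answer: [16, 28, 3, 60, 19, 62]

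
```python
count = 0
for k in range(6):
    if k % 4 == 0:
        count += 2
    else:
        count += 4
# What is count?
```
Trace:
  count=0
  count=2, k=0
  count=6, k=1
  count=10, k=2
  count=14, k=3
  count=16, k=4
  count=20, k=5

Final answer: 20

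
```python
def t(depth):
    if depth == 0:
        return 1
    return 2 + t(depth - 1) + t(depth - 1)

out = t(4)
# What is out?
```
Call trace (a repeated sub-call is expanded the first time; later identical calls just restate its return value):
t(depth=4)
  t(depth=3)
    t(depth=2)
      t(depth=1)
        t(depth=0)
        -> return 1
        t(depth=0)
        -> return 1
      -> return 4
      t(depth=1) -> return 4  (same call as traced above)
    -> return 10
    t(depth=2) -> return 10  (same call as traced above)
  -> return 22
  t(depth=3) -> return 22  (same call as traced above)
-> return 46

Final answer: 46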